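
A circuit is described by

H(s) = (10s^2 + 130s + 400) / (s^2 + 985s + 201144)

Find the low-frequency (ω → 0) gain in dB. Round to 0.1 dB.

H(0) = 400 / 201144 ≈ 0.0019886
20 log₁₀(0.0019886) ≈ -54.03 dB

-54.0 dB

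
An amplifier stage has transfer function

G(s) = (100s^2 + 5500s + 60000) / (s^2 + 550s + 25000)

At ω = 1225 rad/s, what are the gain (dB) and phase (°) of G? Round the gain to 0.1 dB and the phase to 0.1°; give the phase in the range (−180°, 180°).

39.3 dB, 22.0°

Substitute s = j1225:
Numerator: 100(j1225)^2 + 5500(j1225) + 60000 = -150002500 + j6737500
Denominator: (j1225)^2 + 550(j1225) + 25000 = -1475625 + j673750
|N| = √(150002500² + 6737500²) ≈ 1.5015e+08, ∠N ≈ 177.43°
|D| = √(1475625² + 673750²) ≈ 1.6222e+06, ∠D ≈ 155.46°
|G| = 1.5015e+08 / 1.6222e+06 ≈ 92.559
Gain = 20 log₁₀(92.559) ≈ 39.33 dB
∠G = 177.43° − 155.46° = 21.97°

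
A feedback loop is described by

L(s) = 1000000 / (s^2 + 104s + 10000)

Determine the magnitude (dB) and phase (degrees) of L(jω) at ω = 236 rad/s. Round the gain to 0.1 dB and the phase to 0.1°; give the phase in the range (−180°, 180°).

At s = jω = j236:
quadratic: (j236)² + 104·j236 + 10000 = -45696 + j24544 → |·| ≈ 51870, ∠ ≈ 151.76°
|L| = 1000000 / 51870 ≈ 19.279
Gain = 20 log₁₀(19.279) ≈ 25.70 dB
∠L = 0.00° − 151.76° = -151.76°

25.7 dB, -151.8°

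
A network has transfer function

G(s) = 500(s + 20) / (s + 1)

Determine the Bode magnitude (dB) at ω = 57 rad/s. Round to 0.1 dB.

At s = jω = j57:
zero (s+20): 20 + j57 → |·| = √(20²+57²) = √3649 ≈ 60.407, ∠ = arctan(57/20) ≈ 70.67°
pole (s+1): 1 + j57 → |·| = √(1²+57²) = √3250 ≈ 57.009, ∠ = arctan(57/1) ≈ 88.99°
|G| = 500 · 60.407 / 57.009 ≈ 529.8
Gain = 20 log₁₀(529.8) ≈ 54.48 dB

54.5 dB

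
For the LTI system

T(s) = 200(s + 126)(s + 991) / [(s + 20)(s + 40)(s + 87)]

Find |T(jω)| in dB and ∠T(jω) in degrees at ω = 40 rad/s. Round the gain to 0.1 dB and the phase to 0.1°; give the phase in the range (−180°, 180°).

40.7 dB, -113.2°

At s = jω = j40:
zero (s+126): 126 + j40 → |·| = √(126²+40²) = √17476 ≈ 132.2, ∠ = arctan(40/126) ≈ 17.61°
zero (s+991): 991 + j40 → |·| = √(991²+40²) = √983681 ≈ 991.81, ∠ = arctan(40/991) ≈ 2.31°
pole (s+20): 20 + j40 → |·| = √(20²+40²) = √2000 ≈ 44.721, ∠ = arctan(40/20) ≈ 63.43°
pole (s+40): 40 + j40 → |·| = √(40²+40²) = √3200 ≈ 56.569, ∠ = arctan(40/40) ≈ 45.00°
pole (s+87): 87 + j40 → |·| = √(87²+40²) = √9169 ≈ 95.755, ∠ = arctan(40/87) ≈ 24.69°
|T| = 200 · 1.3112e+05 / 2.4224e+05 ≈ 108.26
Gain = 20 log₁₀(108.26) ≈ 40.69 dB
∠T = 19.92° − 133.12° = -113.20°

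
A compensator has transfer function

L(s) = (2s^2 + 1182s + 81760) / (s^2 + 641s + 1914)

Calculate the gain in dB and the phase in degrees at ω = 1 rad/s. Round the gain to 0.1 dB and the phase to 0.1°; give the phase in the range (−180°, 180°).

32.2 dB, -17.7°

Substitute s = j1:
Numerator: 2(j1)^2 + 1182(j1) + 81760 = 81758 + j1182
Denominator: (j1)^2 + 641(j1) + 1914 = 1913 + j641
|N| = √(81758² + 1182²) ≈ 81767, ∠N ≈ 0.83°
|D| = √(1913² + 641²) ≈ 2017.5, ∠D ≈ 18.52°
|L| = 81767 / 2017.5 ≈ 40.529
Gain = 20 log₁₀(40.529) ≈ 32.16 dB
∠L = 0.83° − 18.52° = -17.69°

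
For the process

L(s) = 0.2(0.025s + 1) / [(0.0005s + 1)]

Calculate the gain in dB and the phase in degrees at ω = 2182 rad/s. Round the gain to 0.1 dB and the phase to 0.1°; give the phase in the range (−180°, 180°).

At ω = 2182 rad/s:
zero (1 + j2182·0.025) = 1 + j54.55 → |·| ≈ 54.559, ∠ ≈ 88.95°
pole (1 + j2182·0.0005) = 1 + j1.091 → |·| ≈ 1.48, ∠ ≈ 47.49°
|L| = 0.2 · 54.559 / (1.48) ≈ 7.3728
Gain = 20 log₁₀(7.3728) ≈ 17.35 dB
∠L = (88.95°) − (47.49°) = 41.46°

17.4 dB, 41.5°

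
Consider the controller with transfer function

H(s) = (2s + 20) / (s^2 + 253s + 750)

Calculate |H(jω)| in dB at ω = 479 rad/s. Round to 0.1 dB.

Substitute s = j479:
Numerator: 2(j479) + 20 = 20 + j958
Denominator: (j479)^2 + 253(j479) + 750 = -228691 + j121187
|N| = √(20² + 958²) ≈ 958.21, ∠N ≈ 88.80°
|D| = √(228691² + 121187²) ≈ 2.5882e+05, ∠D ≈ 152.08°
|H| = 958.21 / 2.5882e+05 ≈ 0.0037022
Gain = 20 log₁₀(0.0037022) ≈ -48.63 dB

-48.6 dB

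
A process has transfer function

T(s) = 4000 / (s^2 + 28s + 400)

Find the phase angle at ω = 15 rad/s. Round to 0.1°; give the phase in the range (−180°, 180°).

-67.4°

At s = jω = j15:
quadratic: (j15)² + 28·j15 + 400 = 175 + j420 → |·| ≈ 455, ∠ ≈ 67.38°
∠T = 0.00° − 67.38° = -67.38°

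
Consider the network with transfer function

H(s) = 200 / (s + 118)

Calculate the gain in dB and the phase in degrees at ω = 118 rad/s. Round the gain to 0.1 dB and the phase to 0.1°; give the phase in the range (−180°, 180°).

1.6 dB, -45.0°

At s = jω = j118:
pole (s+118): 118 + j118 → |·| = √(118²+118²) = √27848 ≈ 166.88, ∠ = arctan(118/118) ≈ 45.00°
|H| = 200 / 166.88 ≈ 1.1985
Gain = 20 log₁₀(1.1985) ≈ 1.57 dB
∠H = 0.00° − 45.00° = -45.00°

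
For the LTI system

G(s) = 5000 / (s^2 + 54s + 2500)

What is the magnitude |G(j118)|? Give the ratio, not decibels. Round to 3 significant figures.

0.382

At s = jω = j118:
quadratic: (j118)² + 54·j118 + 2500 = -11424 + j6372 → |·| ≈ 13081, ∠ ≈ 150.85°
|G| = 5000 / 13081 ≈ 0.38223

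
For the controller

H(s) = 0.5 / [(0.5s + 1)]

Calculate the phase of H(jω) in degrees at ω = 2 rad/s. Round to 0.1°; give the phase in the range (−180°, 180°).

At ω = 2 rad/s:
pole (1 + j2·0.5) = 1 + j1 → |·| ≈ 1.4142, ∠ ≈ 45.00°
∠H = (0°) − (45.00°) = -45.00°

-45.0°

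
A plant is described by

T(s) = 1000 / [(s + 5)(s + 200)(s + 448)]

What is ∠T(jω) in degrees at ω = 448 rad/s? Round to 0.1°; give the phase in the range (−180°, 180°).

At s = jω = j448:
pole (s+5): 5 + j448 → |·| = √(5²+448²) = √200729 ≈ 448.03, ∠ = arctan(448/5) ≈ 89.36°
pole (s+200): 200 + j448 → |·| = √(200²+448²) = √240704 ≈ 490.62, ∠ = arctan(448/200) ≈ 65.94°
pole (s+448): 448 + j448 → |·| = √(448²+448²) = √401408 ≈ 633.57, ∠ = arctan(448/448) ≈ 45.00°
∠T = 0.00° − 200.30° = -200.30° ≡ 159.70° (principal value)

159.7°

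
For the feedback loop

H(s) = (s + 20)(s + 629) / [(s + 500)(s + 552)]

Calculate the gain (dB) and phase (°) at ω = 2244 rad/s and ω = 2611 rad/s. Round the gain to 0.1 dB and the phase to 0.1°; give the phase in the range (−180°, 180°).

ω = 2244: -0.1 dB, 10.2°; ω = 2611: -0.1 dB, 8.8°

At s = jω = j2244:
zero (s+20): 20 + j2244 → |·| = √(20²+2244²) = √5035936 ≈ 2244.1, ∠ = arctan(2244/20) ≈ 89.49°
zero (s+629): 629 + j2244 → |·| = √(629²+2244²) = √5431177 ≈ 2330.5, ∠ = arctan(2244/629) ≈ 74.34°
pole (s+500): 500 + j2244 → |·| = √(500²+2244²) = √5285536 ≈ 2299, ∠ = arctan(2244/500) ≈ 77.44°
pole (s+552): 552 + j2244 → |·| = √(552²+2244²) = √5340240 ≈ 2310.9, ∠ = arctan(2244/552) ≈ 76.18°
|H| = 1 · 5.2299e+06 / 5.3128e+06 ≈ 0.9844
Gain = 20 log₁₀(0.9844) ≈ -0.14 dB
∠H = 163.83° − 153.62° = 10.21°

At s = jω = j2611:
zero (s+20): 20 + j2611 → |·| = √(20²+2611²) = √6817721 ≈ 2611.1, ∠ = arctan(2611/20) ≈ 89.56°
zero (s+629): 629 + j2611 → |·| = √(629²+2611²) = √7212962 ≈ 2685.7, ∠ = arctan(2611/629) ≈ 76.46°
pole (s+500): 500 + j2611 → |·| = √(500²+2611²) = √7067321 ≈ 2658.4, ∠ = arctan(2611/500) ≈ 79.16°
pole (s+552): 552 + j2611 → |·| = √(552²+2611²) = √7122025 ≈ 2668.7, ∠ = arctan(2611/552) ≈ 78.06°
|H| = 1 · 7.0126e+06 / 7.0945e+06 ≈ 0.98846
Gain = 20 log₁₀(0.98846) ≈ -0.10 dB
∠H = 166.02° − 157.22° = 8.80°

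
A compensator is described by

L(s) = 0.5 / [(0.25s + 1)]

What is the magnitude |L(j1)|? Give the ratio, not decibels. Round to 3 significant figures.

0.485

At ω = 1 rad/s:
pole (1 + j1·0.25) = 1 + j0.25 → |·| ≈ 1.0308, ∠ ≈ 14.04°
|L| = 0.5 · 1 / (1.0308) ≈ 0.48506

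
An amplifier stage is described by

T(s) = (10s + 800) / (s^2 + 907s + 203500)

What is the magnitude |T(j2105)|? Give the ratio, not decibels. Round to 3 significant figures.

0.00454

Substitute s = j2105:
Numerator: 10(j2105) + 800 = 800 + j21050
Denominator: (j2105)^2 + 907(j2105) + 203500 = -4227525 + j1909235
|N| = √(800² + 21050²) ≈ 21065, ∠N ≈ 87.82°
|D| = √(4227525² + 1909235²) ≈ 4.6387e+06, ∠D ≈ 155.70°
|T| = 21065 / 4.6387e+06 ≈ 0.0045411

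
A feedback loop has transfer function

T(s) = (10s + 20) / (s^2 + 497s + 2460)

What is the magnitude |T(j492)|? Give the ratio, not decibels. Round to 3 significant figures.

0.0144

Substitute s = j492:
Numerator: 10(j492) + 20 = 20 + j4920
Denominator: (j492)^2 + 497(j492) + 2460 = -239604 + j244524
|N| = √(20² + 4920²) ≈ 4920, ∠N ≈ 89.77°
|D| = √(239604² + 244524²) ≈ 3.4235e+05, ∠D ≈ 134.42°
|T| = 4920 / 3.4235e+05 ≈ 0.014371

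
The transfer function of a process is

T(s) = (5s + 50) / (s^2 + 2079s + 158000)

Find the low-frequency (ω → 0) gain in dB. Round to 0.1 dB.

-70.0 dB

T(0) = 50 / 158000 ≈ 0.00031646
20 log₁₀(0.00031646) ≈ -69.99 dB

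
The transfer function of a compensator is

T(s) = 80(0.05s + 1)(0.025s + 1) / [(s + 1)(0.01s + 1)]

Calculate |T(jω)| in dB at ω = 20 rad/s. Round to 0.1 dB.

15.8 dB

At ω = 20 rad/s:
zero (1 + j20·0.05) = 1 + j1 → |·| ≈ 1.4142, ∠ ≈ 45.00°
zero (1 + j20·0.025) = 1 + j0.5 → |·| ≈ 1.118, ∠ ≈ 26.57°
pole (1 + j20·1) = 1 + j20 → |·| ≈ 20.025, ∠ ≈ 87.14°
pole (1 + j20·0.01) = 1 + j0.2 → |·| ≈ 1.0198, ∠ ≈ 11.31°
|T| = 80 · 1.4142 · 1.118 / (20.025 · 1.0198) ≈ 6.1938
Gain = 20 log₁₀(6.1938) ≈ 15.84 dB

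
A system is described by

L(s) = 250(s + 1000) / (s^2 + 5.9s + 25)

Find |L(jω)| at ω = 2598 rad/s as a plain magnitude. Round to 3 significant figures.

At s = jω = j2598:
zero (s+1000): 1000 + j2598 → |·| = √(1000²+2598²) = √7749604 ≈ 2783.8, ∠ = arctan(2598/1000) ≈ 68.95°
quadratic: (j2598)² + 5.9·j2598 + 25 = -6749579 + j15328.2 → |·| ≈ 6.7496e+06, ∠ ≈ 179.87°
|L| = 250 · 2783.8 / 6.7496e+06 ≈ 0.10311

0.103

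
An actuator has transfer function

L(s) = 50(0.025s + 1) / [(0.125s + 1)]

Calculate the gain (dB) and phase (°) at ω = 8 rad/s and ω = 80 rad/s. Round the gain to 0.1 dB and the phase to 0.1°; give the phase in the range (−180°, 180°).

At ω = 8 rad/s:
zero (1 + j8·0.025) = 1 + j0.2 → |·| ≈ 1.0198, ∠ ≈ 11.31°
pole (1 + j8·0.125) = 1 + j1 → |·| ≈ 1.4142, ∠ ≈ 45.00°
|L| = 50 · 1.0198 / (1.4142) ≈ 36.056
Gain = 20 log₁₀(36.056) ≈ 31.14 dB
∠L = (11.31°) − (45.00°) = -33.69°

At ω = 80 rad/s:
zero (1 + j80·0.025) = 1 + j2 → |·| ≈ 2.2361, ∠ ≈ 63.43°
pole (1 + j80·0.125) = 1 + j10 → |·| ≈ 10.05, ∠ ≈ 84.29°
|L| = 50 · 2.2361 / (10.05) ≈ 11.125
Gain = 20 log₁₀(11.125) ≈ 20.93 dB
∠L = (63.43°) − (84.29°) = -20.86°

ω = 8: 31.1 dB, -33.7°; ω = 80: 20.9 dB, -20.9°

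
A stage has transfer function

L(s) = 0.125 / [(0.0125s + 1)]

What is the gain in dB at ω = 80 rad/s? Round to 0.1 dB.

-21.1 dB

At ω = 80 rad/s:
pole (1 + j80·0.0125) = 1 + j1 → |·| ≈ 1.4142, ∠ ≈ 45.00°
|L| = 0.125 · 1 / (1.4142) ≈ 0.088389
Gain = 20 log₁₀(0.088389) ≈ -21.07 dB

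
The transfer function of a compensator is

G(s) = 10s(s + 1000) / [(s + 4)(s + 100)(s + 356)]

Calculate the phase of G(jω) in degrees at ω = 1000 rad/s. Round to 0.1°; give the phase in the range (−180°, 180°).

-109.5°

At s = jω = j1000:
zero (s+1000): 1000 + j1000 → |·| = √(1000²+1000²) = √2000000 ≈ 1414.2, ∠ = arctan(1000/1000) ≈ 45.00°
zero at origin: s = j1000 → |·| = 1000, ∠ = 90.00°
pole (s+4): 4 + j1000 → |·| = √(4²+1000²) = √1000016 ≈ 1000, ∠ = arctan(1000/4) ≈ 89.77°
pole (s+100): 100 + j1000 → |·| = √(100²+1000²) = √1010000 ≈ 1005, ∠ = arctan(1000/100) ≈ 84.29°
pole (s+356): 356 + j1000 → |·| = √(356²+1000²) = √1126736 ≈ 1061.5, ∠ = arctan(1000/356) ≈ 70.40°
∠G = 135.00° − 244.46° = -109.46°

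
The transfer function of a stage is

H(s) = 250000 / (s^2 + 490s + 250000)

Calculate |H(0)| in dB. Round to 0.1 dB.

0.0 dB

H(0) = 250000 / 250000 = 1
20 log₁₀(1) ≈ 0.00 dB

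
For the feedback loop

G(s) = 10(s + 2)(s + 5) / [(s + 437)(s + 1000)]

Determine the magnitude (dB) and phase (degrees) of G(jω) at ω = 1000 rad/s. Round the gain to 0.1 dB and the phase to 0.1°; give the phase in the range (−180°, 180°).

At s = jω = j1000:
zero (s+2): 2 + j1000 → |·| = √(2²+1000²) = √1000004 ≈ 1000, ∠ = arctan(1000/2) ≈ 89.89°
zero (s+5): 5 + j1000 → |·| = √(5²+1000²) = √1000025 ≈ 1000, ∠ = arctan(1000/5) ≈ 89.71°
pole (s+437): 437 + j1000 → |·| = √(437²+1000²) = √1190969 ≈ 1091.3, ∠ = arctan(1000/437) ≈ 66.39°
pole (s+1000): 1000 + j1000 → |·| = √(1000²+1000²) = √2000000 ≈ 1414.2, ∠ = arctan(1000/1000) ≈ 45.00°
|G| = 10 · 1e+06 / 1.5433e+06 ≈ 6.4796
Gain = 20 log₁₀(6.4796) ≈ 16.23 dB
∠G = 179.60° − 111.39° = 68.21°

16.2 dB, 68.2°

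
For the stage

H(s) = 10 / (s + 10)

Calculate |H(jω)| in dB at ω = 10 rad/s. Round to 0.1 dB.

Substitute s = j10:
Numerator: 10 = 10 + j0
Denominator: (j10) + 10 = 10 + j10
|N| = √(10² + 0²) ≈ 10, ∠N ≈ 0.00°
|D| = √(10² + 10²) ≈ 14.142, ∠D ≈ 45.00°
|H| = 10 / 14.142 ≈ 0.70711
Gain = 20 log₁₀(0.70711) ≈ -3.01 dB

-3.0 dB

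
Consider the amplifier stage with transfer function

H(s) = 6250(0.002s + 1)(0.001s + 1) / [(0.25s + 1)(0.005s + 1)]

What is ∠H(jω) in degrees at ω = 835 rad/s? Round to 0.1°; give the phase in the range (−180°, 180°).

At ω = 835 rad/s:
zero (1 + j835·0.002) = 1 + j1.67 → |·| ≈ 1.9465, ∠ ≈ 59.09°
zero (1 + j835·0.001) = 1 + j0.835 → |·| ≈ 1.3028, ∠ ≈ 39.86°
pole (1 + j835·0.25) = 1 + j208.75 → |·| ≈ 208.75, ∠ ≈ 89.73°
pole (1 + j835·0.005) = 1 + j4.175 → |·| ≈ 4.2931, ∠ ≈ 76.53°
∠H = (59.09° + 39.86°) − (89.73° + 76.53°) = -67.31°

-67.3°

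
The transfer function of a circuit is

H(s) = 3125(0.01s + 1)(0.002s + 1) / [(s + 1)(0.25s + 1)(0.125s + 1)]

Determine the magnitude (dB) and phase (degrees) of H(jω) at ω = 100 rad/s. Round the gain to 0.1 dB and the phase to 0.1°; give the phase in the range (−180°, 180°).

-16.9 dB, 153.7°

At ω = 100 rad/s:
zero (1 + j100·0.01) = 1 + j1 → |·| ≈ 1.4142, ∠ ≈ 45.00°
zero (1 + j100·0.002) = 1 + j0.2 → |·| ≈ 1.0198, ∠ ≈ 11.31°
pole (1 + j100·1) = 1 + j100 → |·| ≈ 100, ∠ ≈ 89.43°
pole (1 + j100·0.25) = 1 + j25 → |·| ≈ 25.02, ∠ ≈ 87.71°
pole (1 + j100·0.125) = 1 + j12.5 → |·| ≈ 12.54, ∠ ≈ 85.43°
|H| = 3125 · 1.4142 · 1.0198 / (100 · 25.02 · 12.54) ≈ 0.14365
Gain = 20 log₁₀(0.14365) ≈ -16.85 dB
∠H = (45.00° + 11.31°) − (89.43° + 87.71° + 85.43°) = -206.26° ≡ 153.74° (principal value)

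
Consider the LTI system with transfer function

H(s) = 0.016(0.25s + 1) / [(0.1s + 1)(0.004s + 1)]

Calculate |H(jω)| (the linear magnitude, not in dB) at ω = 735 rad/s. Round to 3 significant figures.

At ω = 735 rad/s:
zero (1 + j735·0.25) = 1 + j183.75 → |·| ≈ 183.75, ∠ ≈ 89.69°
pole (1 + j735·0.1) = 1 + j73.5 → |·| ≈ 73.507, ∠ ≈ 89.22°
pole (1 + j735·0.004) = 1 + j2.94 → |·| ≈ 3.1054, ∠ ≈ 71.21°
|H| = 0.016 · 183.75 / (73.507 · 3.1054) ≈ 0.01288

0.0129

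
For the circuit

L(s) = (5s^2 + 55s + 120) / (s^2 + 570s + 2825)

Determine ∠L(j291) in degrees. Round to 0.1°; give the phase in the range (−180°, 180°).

Substitute s = j291:
Numerator: 5(j291)^2 + 55(j291) + 120 = -423285 + j16005
Denominator: (j291)^2 + 570(j291) + 2825 = -81856 + j165870
|N| = √(423285² + 16005²) ≈ 4.2359e+05, ∠N ≈ 177.83°
|D| = √(81856² + 165870²) ≈ 1.8497e+05, ∠D ≈ 116.27°
∠L = 177.83° − 116.27° = 61.56°

61.6°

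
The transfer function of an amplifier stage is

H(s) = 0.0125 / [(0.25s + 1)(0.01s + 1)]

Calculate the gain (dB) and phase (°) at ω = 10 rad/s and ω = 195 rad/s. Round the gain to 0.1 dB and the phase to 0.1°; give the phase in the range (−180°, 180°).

ω = 10: -46.7 dB, -73.9°; ω = 195: -78.6 dB, -151.7°

At ω = 10 rad/s:
pole (1 + j10·0.25) = 1 + j2.5 → |·| ≈ 2.6926, ∠ ≈ 68.20°
pole (1 + j10·0.01) = 1 + j0.1 → |·| ≈ 1.005, ∠ ≈ 5.71°
|H| = 0.0125 · 1 / (2.6926 · 1.005) ≈ 0.0046193
Gain = 20 log₁₀(0.0046193) ≈ -46.71 dB
∠H = (0°) − (68.20° + 5.71°) = -73.91°

At ω = 195 rad/s:
pole (1 + j195·0.25) = 1 + j48.75 → |·| ≈ 48.76, ∠ ≈ 88.82°
pole (1 + j195·0.01) = 1 + j1.95 → |·| ≈ 2.1915, ∠ ≈ 62.85°
|H| = 0.0125 · 1 / (48.76 · 2.1915) ≈ 0.00011698
Gain = 20 log₁₀(0.00011698) ≈ -78.64 dB
∠H = (0°) − (88.82° + 62.85°) = -151.67°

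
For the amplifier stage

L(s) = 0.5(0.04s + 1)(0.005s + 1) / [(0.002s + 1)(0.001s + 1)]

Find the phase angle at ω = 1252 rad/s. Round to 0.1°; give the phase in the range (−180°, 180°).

50.2°

At ω = 1252 rad/s:
zero (1 + j1252·0.04) = 1 + j50.08 → |·| ≈ 50.09, ∠ ≈ 88.86°
zero (1 + j1252·0.005) = 1 + j6.26 → |·| ≈ 6.3394, ∠ ≈ 80.92°
pole (1 + j1252·0.002) = 1 + j2.504 → |·| ≈ 2.6963, ∠ ≈ 68.23°
pole (1 + j1252·0.001) = 1 + j1.252 → |·| ≈ 1.6023, ∠ ≈ 51.38°
∠L = (88.86° + 80.92°) − (68.23° + 51.38°) = 50.17°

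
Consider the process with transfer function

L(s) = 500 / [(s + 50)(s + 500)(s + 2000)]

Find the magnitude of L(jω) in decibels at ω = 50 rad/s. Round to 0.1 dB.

-103.1 dB

At s = jω = j50:
pole (s+50): 50 + j50 → |·| = √(50²+50²) = √5000 ≈ 70.711, ∠ = arctan(50/50) ≈ 45.00°
pole (s+500): 500 + j50 → |·| = √(500²+50²) = √252500 ≈ 502.49, ∠ = arctan(50/500) ≈ 5.71°
pole (s+2000): 2000 + j50 → |·| = √(2000²+50²) = √4002500 ≈ 2000.6, ∠ = arctan(50/2000) ≈ 1.43°
|L| = 500 / 7.1084e+07 ≈ 7.0339e-06
Gain = 20 log₁₀(7.0339e-06) ≈ -103.06 dB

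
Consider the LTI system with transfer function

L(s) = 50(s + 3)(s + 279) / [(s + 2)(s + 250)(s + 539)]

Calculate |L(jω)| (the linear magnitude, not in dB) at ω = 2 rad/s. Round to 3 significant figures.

0.132

At s = jω = j2:
zero (s+3): 3 + j2 → |·| = √(3²+2²) = √13 ≈ 3.6056, ∠ = arctan(2/3) ≈ 33.69°
zero (s+279): 279 + j2 → |·| = √(279²+2²) = √77845 ≈ 279.01, ∠ = arctan(2/279) ≈ 0.41°
pole (s+2): 2 + j2 → |·| = √(2²+2²) = √8 ≈ 2.8284, ∠ = arctan(2/2) ≈ 45.00°
pole (s+250): 250 + j2 → |·| = √(250²+2²) = √62504 ≈ 250.01, ∠ = arctan(2/250) ≈ 0.46°
pole (s+539): 539 + j2 → |·| = √(539²+2²) = √290525 ≈ 539, ∠ = arctan(2/539) ≈ 0.21°
|L| = 50 · 1006 / 3.8114e+05 ≈ 0.13197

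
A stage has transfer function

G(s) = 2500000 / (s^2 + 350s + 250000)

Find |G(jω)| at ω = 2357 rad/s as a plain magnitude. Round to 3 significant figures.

At s = jω = j2357:
quadratic: (j2357)² + 350·j2357 + 250000 = -5305449 + j824950 → |·| ≈ 5.3692e+06, ∠ ≈ 171.16°
|G| = 2500000 / 5.3692e+06 ≈ 0.46562

0.466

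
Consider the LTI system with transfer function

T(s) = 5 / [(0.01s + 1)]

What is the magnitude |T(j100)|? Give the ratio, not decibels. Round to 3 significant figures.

At ω = 100 rad/s:
pole (1 + j100·0.01) = 1 + j1 → |·| ≈ 1.4142, ∠ ≈ 45.00°
|T| = 5 · 1 / (1.4142) ≈ 3.5356

3.54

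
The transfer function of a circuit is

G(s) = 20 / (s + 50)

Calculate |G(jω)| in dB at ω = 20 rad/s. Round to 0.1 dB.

-8.6 dB

At s = jω = j20:
pole (s+50): 50 + j20 → |·| = √(50²+20²) = √2900 ≈ 53.852, ∠ = arctan(20/50) ≈ 21.80°
|G| = 20 / 53.852 ≈ 0.37139
Gain = 20 log₁₀(0.37139) ≈ -8.60 dB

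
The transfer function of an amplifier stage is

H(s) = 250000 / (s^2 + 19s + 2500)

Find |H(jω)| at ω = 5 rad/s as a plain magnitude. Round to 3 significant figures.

101

At s = jω = j5:
quadratic: (j5)² + 19·j5 + 2500 = 2475 + j95 → |·| ≈ 2476.8, ∠ ≈ 2.20°
|H| = 250000 / 2476.8 ≈ 100.94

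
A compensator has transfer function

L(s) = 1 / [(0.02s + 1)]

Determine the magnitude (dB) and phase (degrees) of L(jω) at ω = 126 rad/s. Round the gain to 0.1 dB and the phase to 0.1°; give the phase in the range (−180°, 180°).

-8.7 dB, -68.4°

At ω = 126 rad/s:
pole (1 + j126·0.02) = 1 + j2.52 → |·| ≈ 2.7112, ∠ ≈ 68.36°
|L| = 1 · 1 / (2.7112) ≈ 0.36884
Gain = 20 log₁₀(0.36884) ≈ -8.66 dB
∠L = (0°) − (68.36°) = -68.36°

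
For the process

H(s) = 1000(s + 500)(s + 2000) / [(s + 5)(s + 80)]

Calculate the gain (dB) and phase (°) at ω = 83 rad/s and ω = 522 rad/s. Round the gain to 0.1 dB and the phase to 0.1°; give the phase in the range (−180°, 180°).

ω = 83: 100.5 dB, -120.8°; ω = 522: 74.7 dB, -109.9°

At s = jω = j83:
zero (s+500): 500 + j83 → |·| = √(500²+83²) = √256889 ≈ 506.84, ∠ = arctan(83/500) ≈ 9.43°
zero (s+2000): 2000 + j83 → |·| = √(2000²+83²) = √4006889 ≈ 2001.7, ∠ = arctan(83/2000) ≈ 2.38°
pole (s+5): 5 + j83 → |·| = √(5²+83²) = √6914 ≈ 83.15, ∠ = arctan(83/5) ≈ 86.55°
pole (s+80): 80 + j83 → |·| = √(80²+83²) = √13289 ≈ 115.28, ∠ = arctan(83/80) ≈ 46.05°
|H| = 1000 · 1.0145e+06 / 9585.5 ≈ 1.0584e+05
Gain = 20 log₁₀(1.0584e+05) ≈ 100.49 dB
∠H = 11.81° − 132.60° = -120.79°

At s = jω = j522:
zero (s+500): 500 + j522 → |·| = √(500²+522²) = √522484 ≈ 722.83, ∠ = arctan(522/500) ≈ 46.23°
zero (s+2000): 2000 + j522 → |·| = √(2000²+522²) = √4272484 ≈ 2067, ∠ = arctan(522/2000) ≈ 14.63°
pole (s+5): 5 + j522 → |·| = √(5²+522²) = √272509 ≈ 522.02, ∠ = arctan(522/5) ≈ 89.45°
pole (s+80): 80 + j522 → |·| = √(80²+522²) = √278884 ≈ 528.09, ∠ = arctan(522/80) ≈ 81.29°
|H| = 1000 · 1.4941e+06 / 2.7567e+05 ≈ 5419.9
Gain = 20 log₁₀(5419.9) ≈ 74.68 dB
∠H = 60.86° − 170.74° = -109.88°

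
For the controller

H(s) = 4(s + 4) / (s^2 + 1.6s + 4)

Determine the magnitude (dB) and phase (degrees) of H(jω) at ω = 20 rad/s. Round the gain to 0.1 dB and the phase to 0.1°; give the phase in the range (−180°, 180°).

At s = jω = j20:
zero (s+4): 4 + j20 → |·| = √(4²+20²) = √416 ≈ 20.396, ∠ = arctan(20/4) ≈ 78.69°
quadratic: (j20)² + 1.6·j20 + 4 = -396 + j32 → |·| ≈ 397.29, ∠ ≈ 175.38°
|H| = 4 · 20.396 / 397.29 ≈ 0.20535
Gain = 20 log₁₀(0.20535) ≈ -13.75 dB
∠H = 78.69° − 175.38° = -96.69°

-13.8 dB, -96.7°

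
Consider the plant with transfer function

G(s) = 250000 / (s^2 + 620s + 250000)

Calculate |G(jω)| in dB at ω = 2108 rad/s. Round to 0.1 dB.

-24.9 dB

At s = jω = j2108:
quadratic: (j2108)² + 620·j2108 + 250000 = -4193664 + j1306960 → |·| ≈ 4.3926e+06, ∠ ≈ 162.69°
|G| = 250000 / 4.3926e+06 ≈ 0.056914
Gain = 20 log₁₀(0.056914) ≈ -24.90 dB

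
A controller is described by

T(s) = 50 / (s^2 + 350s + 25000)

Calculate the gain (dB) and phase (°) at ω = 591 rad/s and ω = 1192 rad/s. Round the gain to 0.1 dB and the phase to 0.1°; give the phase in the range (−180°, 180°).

ω = 591: -77.7 dB, -147.5°; ω = 1192: -89.3 dB, -163.4°

Substitute s = j591:
Numerator: 50 = 50 + j0
Denominator: (j591)^2 + 350(j591) + 25000 = -324281 + j206850
|N| = √(50² + 0²) ≈ 50, ∠N ≈ 0.00°
|D| = √(324281² + 206850²) ≈ 3.8464e+05, ∠D ≈ 147.47°
|T| = 50 / 3.8464e+05 ≈ 0.00012999
Gain = 20 log₁₀(0.00012999) ≈ -77.72 dB
∠T = 0.00° − 147.47° = -147.47°

Substitute s = j1192:
Numerator: 50 = 50 + j0
Denominator: (j1192)^2 + 350(j1192) + 25000 = -1395864 + j417200
|N| = √(50² + 0²) ≈ 50, ∠N ≈ 0.00°
|D| = √(1395864² + 417200²) ≈ 1.4569e+06, ∠D ≈ 163.36°
|T| = 50 / 1.4569e+06 ≈ 3.4319e-05
Gain = 20 log₁₀(3.4319e-05) ≈ -89.29 dB
∠T = 0.00° − 163.36° = -163.36°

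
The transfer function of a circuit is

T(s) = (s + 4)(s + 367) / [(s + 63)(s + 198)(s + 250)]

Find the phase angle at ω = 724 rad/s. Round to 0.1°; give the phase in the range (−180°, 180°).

At s = jω = j724:
zero (s+4): 4 + j724 → |·| = √(4²+724²) = √524192 ≈ 724.01, ∠ = arctan(724/4) ≈ 89.68°
zero (s+367): 367 + j724 → |·| = √(367²+724²) = √658865 ≈ 811.7, ∠ = arctan(724/367) ≈ 63.12°
pole (s+63): 63 + j724 → |·| = √(63²+724²) = √528145 ≈ 726.74, ∠ = arctan(724/63) ≈ 85.03°
pole (s+198): 198 + j724 → |·| = √(198²+724²) = √563380 ≈ 750.59, ∠ = arctan(724/198) ≈ 74.70°
pole (s+250): 250 + j724 → |·| = √(250²+724²) = √586676 ≈ 765.95, ∠ = arctan(724/250) ≈ 70.95°
∠T = 152.80° − 230.68° = -77.88°

-77.9°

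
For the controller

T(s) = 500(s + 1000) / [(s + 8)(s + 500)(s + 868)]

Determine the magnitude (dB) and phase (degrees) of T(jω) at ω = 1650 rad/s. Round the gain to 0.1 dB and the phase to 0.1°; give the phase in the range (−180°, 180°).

At s = jω = j1650:
zero (s+1000): 1000 + j1650 → |·| = √(1000²+1650²) = √3722500 ≈ 1929.4, ∠ = arctan(1650/1000) ≈ 58.78°
pole (s+8): 8 + j1650 → |·| = √(8²+1650²) = √2722564 ≈ 1650, ∠ = arctan(1650/8) ≈ 89.72°
pole (s+500): 500 + j1650 → |·| = √(500²+1650²) = √2972500 ≈ 1724.1, ∠ = arctan(1650/500) ≈ 73.14°
pole (s+868): 868 + j1650 → |·| = √(868²+1650²) = √3475924 ≈ 1864.4, ∠ = arctan(1650/868) ≈ 62.25°
|T| = 500 · 1929.4 / 5.3038e+09 ≈ 0.00018189
Gain = 20 log₁₀(0.00018189) ≈ -74.80 dB
∠T = 58.78° − 225.11° = -166.33°

-74.8 dB, -166.3°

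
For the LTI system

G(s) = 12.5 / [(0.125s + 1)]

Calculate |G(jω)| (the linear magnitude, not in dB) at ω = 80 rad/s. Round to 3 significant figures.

At ω = 80 rad/s:
pole (1 + j80·0.125) = 1 + j10 → |·| ≈ 10.05, ∠ ≈ 84.29°
|G| = 12.5 · 1 / (10.05) ≈ 1.2438

1.24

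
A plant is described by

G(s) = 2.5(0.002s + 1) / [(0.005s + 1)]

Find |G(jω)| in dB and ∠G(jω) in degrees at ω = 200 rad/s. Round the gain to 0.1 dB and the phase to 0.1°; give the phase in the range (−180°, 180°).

At ω = 200 rad/s:
zero (1 + j200·0.002) = 1 + j0.4 → |·| ≈ 1.077, ∠ ≈ 21.80°
pole (1 + j200·0.005) = 1 + j1 → |·| ≈ 1.4142, ∠ ≈ 45.00°
|G| = 2.5 · 1.077 / (1.4142) ≈ 1.9039
Gain = 20 log₁₀(1.9039) ≈ 5.59 dB
∠G = (21.80°) − (45.00°) = -23.20°

5.6 dB, -23.2°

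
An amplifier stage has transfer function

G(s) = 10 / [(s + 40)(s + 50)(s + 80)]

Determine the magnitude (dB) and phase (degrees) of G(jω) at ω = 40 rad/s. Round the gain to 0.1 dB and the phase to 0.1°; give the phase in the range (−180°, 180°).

-90.2 dB, -110.2°

At s = jω = j40:
pole (s+40): 40 + j40 → |·| = √(40²+40²) = √3200 ≈ 56.569, ∠ = arctan(40/40) ≈ 45.00°
pole (s+50): 50 + j40 → |·| = √(50²+40²) = √4100 ≈ 64.031, ∠ = arctan(40/50) ≈ 38.66°
pole (s+80): 80 + j40 → |·| = √(80²+40²) = √8000 ≈ 89.443, ∠ = arctan(40/80) ≈ 26.57°
|G| = 10 / 3.2398e+05 ≈ 3.0866e-05
Gain = 20 log₁₀(3.0866e-05) ≈ -90.21 dB
∠G = 0.00° − 110.23° = -110.23°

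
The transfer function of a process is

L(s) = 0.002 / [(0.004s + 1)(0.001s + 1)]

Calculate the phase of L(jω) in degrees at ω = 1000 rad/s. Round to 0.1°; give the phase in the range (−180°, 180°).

-121.0°

At ω = 1000 rad/s:
pole (1 + j1000·0.004) = 1 + j4 → |·| ≈ 4.1231, ∠ ≈ 75.96°
pole (1 + j1000·0.001) = 1 + j1 → |·| ≈ 1.4142, ∠ ≈ 45.00°
∠L = (0°) − (75.96° + 45.00°) = -120.96°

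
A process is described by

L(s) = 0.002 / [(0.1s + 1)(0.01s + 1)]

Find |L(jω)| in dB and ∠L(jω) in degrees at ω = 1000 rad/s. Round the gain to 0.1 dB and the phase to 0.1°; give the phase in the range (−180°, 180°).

At ω = 1000 rad/s:
pole (1 + j1000·0.1) = 1 + j100 → |·| ≈ 100, ∠ ≈ 89.43°
pole (1 + j1000·0.01) = 1 + j10 → |·| ≈ 10.05, ∠ ≈ 84.29°
|L| = 0.002 · 1 / (100 · 10.05) ≈ 1.99e-06
Gain = 20 log₁₀(1.99e-06) ≈ -114.02 dB
∠L = (0°) − (89.43° + 84.29°) = -173.72°

-114.0 dB, -173.7°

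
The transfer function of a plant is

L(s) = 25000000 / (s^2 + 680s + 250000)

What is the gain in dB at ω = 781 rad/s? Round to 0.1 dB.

At s = jω = j781:
quadratic: (j781)² + 680·j781 + 250000 = -359961 + j531080 → |·| ≈ 6.4157e+05, ∠ ≈ 124.13°
|L| = 25000000 / 6.4157e+05 ≈ 38.967
Gain = 20 log₁₀(38.967) ≈ 31.81 dB

31.8 dB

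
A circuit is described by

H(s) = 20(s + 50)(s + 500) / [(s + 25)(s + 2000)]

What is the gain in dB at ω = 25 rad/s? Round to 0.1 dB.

At s = jω = j25:
zero (s+50): 50 + j25 → |·| = √(50²+25²) = √3125 ≈ 55.902, ∠ = arctan(25/50) ≈ 26.57°
zero (s+500): 500 + j25 → |·| = √(500²+25²) = √250625 ≈ 500.62, ∠ = arctan(25/500) ≈ 2.86°
pole (s+25): 25 + j25 → |·| = √(25²+25²) = √1250 ≈ 35.355, ∠ = arctan(25/25) ≈ 45.00°
pole (s+2000): 2000 + j25 → |·| = √(2000²+25²) = √4000625 ≈ 2000.2, ∠ = arctan(25/2000) ≈ 0.72°
|H| = 20 · 27986 / 70717 ≈ 7.9149
Gain = 20 log₁₀(7.9149) ≈ 17.97 dB

18.0 dB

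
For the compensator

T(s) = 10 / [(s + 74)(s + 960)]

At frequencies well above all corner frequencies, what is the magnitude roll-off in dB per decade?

-40 dB/decade

Each pole contributes −20 dB/decade at high frequency; each zero contributes +20 dB/decade.
Net: 0 zero(s) − 2 pole(s) → -40 dB/decade.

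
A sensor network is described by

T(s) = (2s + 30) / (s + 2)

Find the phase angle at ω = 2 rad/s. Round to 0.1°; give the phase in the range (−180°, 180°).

-37.4°

Substitute s = j2:
Numerator: 2(j2) + 30 = 30 + j4
Denominator: (j2) + 2 = 2 + j2
|N| = √(30² + 4²) ≈ 30.265, ∠N ≈ 7.59°
|D| = √(2² + 2²) ≈ 2.8284, ∠D ≈ 45.00°
∠T = 7.59° − 45.00° = -37.41°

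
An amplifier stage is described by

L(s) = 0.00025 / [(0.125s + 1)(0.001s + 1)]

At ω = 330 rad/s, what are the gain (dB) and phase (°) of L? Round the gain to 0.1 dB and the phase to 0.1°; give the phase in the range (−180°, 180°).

-104.8 dB, -106.9°

At ω = 330 rad/s:
pole (1 + j330·0.125) = 1 + j41.25 → |·| ≈ 41.262, ∠ ≈ 88.61°
pole (1 + j330·0.001) = 1 + j0.33 → |·| ≈ 1.053, ∠ ≈ 18.26°
|L| = 0.00025 · 1 / (41.262 · 1.053) ≈ 5.7539e-06
Gain = 20 log₁₀(5.7539e-06) ≈ -104.80 dB
∠L = (0°) − (88.61° + 18.26°) = -106.87°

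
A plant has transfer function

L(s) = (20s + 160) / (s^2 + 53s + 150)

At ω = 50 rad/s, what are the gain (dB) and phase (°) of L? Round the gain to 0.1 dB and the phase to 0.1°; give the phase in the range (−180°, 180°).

-10.9 dB, -50.7°

Substitute s = j50:
Numerator: 20(j50) + 160 = 160 + j1000
Denominator: (j50)^2 + 53(j50) + 150 = -2350 + j2650
|N| = √(160² + 1000²) ≈ 1012.7, ∠N ≈ 80.91°
|D| = √(2350² + 2650²) ≈ 3541.9, ∠D ≈ 131.57°
|L| = 1012.7 / 3541.9 ≈ 0.28592
Gain = 20 log₁₀(0.28592) ≈ -10.88 dB
∠L = 80.91° − 131.57° = -50.66°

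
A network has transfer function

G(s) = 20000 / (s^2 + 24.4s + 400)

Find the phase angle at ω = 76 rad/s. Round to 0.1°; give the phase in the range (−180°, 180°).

-161.0°

At s = jω = j76:
quadratic: (j76)² + 24.4·j76 + 400 = -5376 + j1854.4 → |·| ≈ 5686.8, ∠ ≈ 160.97°
∠G = 0.00° − 160.97° = -160.97°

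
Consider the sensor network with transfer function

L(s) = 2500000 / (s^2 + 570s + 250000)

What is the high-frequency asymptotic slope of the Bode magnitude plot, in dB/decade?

-40 dB/decade

Each pole contributes −20 dB/decade at high frequency; each zero contributes +20 dB/decade.
Net: 0 zero(s) − 2 pole(s) → -40 dB/decade.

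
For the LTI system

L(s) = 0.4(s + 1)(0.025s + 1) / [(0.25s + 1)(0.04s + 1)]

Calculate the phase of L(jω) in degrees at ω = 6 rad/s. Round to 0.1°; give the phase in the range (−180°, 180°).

19.3°

At ω = 6 rad/s:
zero (1 + j6·1) = 1 + j6 → |·| ≈ 6.0828, ∠ ≈ 80.54°
zero (1 + j6·0.025) = 1 + j0.15 → |·| ≈ 1.0112, ∠ ≈ 8.53°
pole (1 + j6·0.25) = 1 + j1.5 → |·| ≈ 1.8028, ∠ ≈ 56.31°
pole (1 + j6·0.04) = 1 + j0.24 → |·| ≈ 1.0284, ∠ ≈ 13.50°
∠L = (80.54° + 8.53°) − (56.31° + 13.50°) = 19.26°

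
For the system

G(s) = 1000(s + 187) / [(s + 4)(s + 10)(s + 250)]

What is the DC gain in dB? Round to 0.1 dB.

G(0) = 1000·187 / (4·10·250) = 18.7
20 log₁₀(18.7) ≈ 25.44 dB

25.4 dB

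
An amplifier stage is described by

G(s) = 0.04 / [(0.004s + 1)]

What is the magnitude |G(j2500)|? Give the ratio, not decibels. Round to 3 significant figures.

At ω = 2500 rad/s:
pole (1 + j2500·0.004) = 1 + j10 → |·| ≈ 10.05, ∠ ≈ 84.29°
|G| = 0.04 · 1 / (10.05) ≈ 0.0039801

0.00398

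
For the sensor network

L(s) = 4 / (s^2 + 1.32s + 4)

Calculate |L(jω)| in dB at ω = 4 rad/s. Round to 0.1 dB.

-10.3 dB

At s = jω = j4:
quadratic: (j4)² + 1.32·j4 + 4 = -12 + j5.28 → |·| ≈ 13.11, ∠ ≈ 156.25°
|L| = 4 / 13.11 ≈ 0.30511
Gain = 20 log₁₀(0.30511) ≈ -10.31 dB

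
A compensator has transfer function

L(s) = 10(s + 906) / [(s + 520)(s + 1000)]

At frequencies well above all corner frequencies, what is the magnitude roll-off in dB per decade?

Each pole contributes −20 dB/decade at high frequency; each zero contributes +20 dB/decade.
Net: 1 zero(s) − 2 pole(s) → -20 dB/decade.

-20 dB/decade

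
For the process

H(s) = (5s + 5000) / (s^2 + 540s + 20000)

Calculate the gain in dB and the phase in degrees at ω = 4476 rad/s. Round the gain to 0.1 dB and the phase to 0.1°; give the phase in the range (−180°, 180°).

Substitute s = j4476:
Numerator: 5(j4476) + 5000 = 5000 + j22380
Denominator: (j4476)^2 + 540(j4476) + 20000 = -20014576 + j2417040
|N| = √(5000² + 22380²) ≈ 22932, ∠N ≈ 77.41°
|D| = √(20014576² + 2417040²) ≈ 2.016e+07, ∠D ≈ 173.11°
|H| = 22932 / 2.016e+07 ≈ 0.0011375
Gain = 20 log₁₀(0.0011375) ≈ -58.88 dB
∠H = 77.41° − 173.11° = -95.70°

-58.9 dB, -95.7°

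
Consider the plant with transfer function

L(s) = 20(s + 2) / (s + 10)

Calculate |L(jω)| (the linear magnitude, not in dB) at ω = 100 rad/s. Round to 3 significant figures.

At s = jω = j100:
zero (s+2): 2 + j100 → |·| = √(2²+100²) = √10004 ≈ 100.02, ∠ = arctan(100/2) ≈ 88.85°
pole (s+10): 10 + j100 → |·| = √(10²+100²) = √10100 ≈ 100.5, ∠ = arctan(100/10) ≈ 84.29°
|L| = 20 · 100.02 / 100.5 ≈ 19.904

19.9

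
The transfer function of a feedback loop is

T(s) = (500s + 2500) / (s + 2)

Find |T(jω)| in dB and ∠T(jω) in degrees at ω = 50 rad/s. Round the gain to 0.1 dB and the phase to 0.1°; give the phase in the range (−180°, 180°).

54.0 dB, -3.4°

Substitute s = j50:
Numerator: 500(j50) + 2500 = 2500 + j25000
Denominator: (j50) + 2 = 2 + j50
|N| = √(2500² + 25000²) ≈ 25125, ∠N ≈ 84.29°
|D| = √(2² + 50²) ≈ 50.04, ∠D ≈ 87.71°
|T| = 25125 / 50.04 ≈ 502.1
Gain = 20 log₁₀(502.1) ≈ 54.02 dB
∠T = 84.29° − 87.71° = -3.42°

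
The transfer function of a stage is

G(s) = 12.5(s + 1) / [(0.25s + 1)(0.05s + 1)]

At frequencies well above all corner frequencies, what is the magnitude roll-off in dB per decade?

-20 dB/decade

Each pole contributes −20 dB/decade at high frequency; each zero contributes +20 dB/decade.
Net: 1 zero(s) − 2 pole(s) → -20 dB/decade.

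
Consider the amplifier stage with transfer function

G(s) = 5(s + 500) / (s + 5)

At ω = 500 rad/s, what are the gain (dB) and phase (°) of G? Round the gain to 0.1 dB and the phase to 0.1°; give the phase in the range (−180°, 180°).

At s = jω = j500:
zero (s+500): 500 + j500 → |·| = √(500²+500²) = √500000 ≈ 707.11, ∠ = arctan(500/500) ≈ 45.00°
pole (s+5): 5 + j500 → |·| = √(5²+500²) = √250025 ≈ 500.02, ∠ = arctan(500/5) ≈ 89.43°
|G| = 5 · 707.11 / 500.02 ≈ 7.0708
Gain = 20 log₁₀(7.0708) ≈ 16.99 dB
∠G = 45.00° − 89.43° = -44.43°

17.0 dB, -44.4°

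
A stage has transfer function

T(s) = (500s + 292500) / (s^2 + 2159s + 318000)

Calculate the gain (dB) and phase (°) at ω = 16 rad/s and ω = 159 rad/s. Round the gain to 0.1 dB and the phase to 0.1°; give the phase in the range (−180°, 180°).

Substitute s = j16:
Numerator: 500(j16) + 292500 = 292500 + j8000
Denominator: (j16)^2 + 2159(j16) + 318000 = 317744 + j34544
|N| = √(292500² + 8000²) ≈ 2.9261e+05, ∠N ≈ 1.57°
|D| = √(317744² + 34544²) ≈ 3.1962e+05, ∠D ≈ 6.20°
|T| = 2.9261e+05 / 3.1962e+05 ≈ 0.91549
Gain = 20 log₁₀(0.91549) ≈ -0.77 dB
∠T = 1.57° − 6.20° = -4.63°

Substitute s = j159:
Numerator: 500(j159) + 292500 = 292500 + j79500
Denominator: (j159)^2 + 2159(j159) + 318000 = 292719 + j343281
|N| = √(292500² + 79500²) ≈ 3.0311e+05, ∠N ≈ 15.21°
|D| = √(292719² + 343281²) ≈ 4.5114e+05, ∠D ≈ 49.55°
|T| = 3.0311e+05 / 4.5114e+05 ≈ 0.67188
Gain = 20 log₁₀(0.67188) ≈ -3.45 dB
∠T = 15.21° − 49.55° = -34.34°

ω = 16: -0.8 dB, -4.6°; ω = 159: -3.5 dB, -34.3°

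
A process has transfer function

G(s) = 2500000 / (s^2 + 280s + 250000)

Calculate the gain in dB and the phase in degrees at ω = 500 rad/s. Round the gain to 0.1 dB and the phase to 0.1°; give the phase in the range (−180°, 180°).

At s = jω = j500:
quadratic: (j500)² + 280·j500 + 250000 = 0 + j140000 → |·| ≈ 1.4e+05, ∠ ≈ 90.00°
|G| = 2500000 / 1.4e+05 ≈ 17.857
Gain = 20 log₁₀(17.857) ≈ 25.04 dB
∠G = 0.00° − 90.00° = -90.00°

25.0 dB, -90.0°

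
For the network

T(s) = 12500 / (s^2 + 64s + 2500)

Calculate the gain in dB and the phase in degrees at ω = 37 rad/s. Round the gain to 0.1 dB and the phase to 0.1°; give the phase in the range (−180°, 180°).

At s = jω = j37:
quadratic: (j37)² + 64·j37 + 2500 = 1131 + j2368 → |·| ≈ 2624.2, ∠ ≈ 64.47°
|T| = 12500 / 2624.2 ≈ 4.7634
Gain = 20 log₁₀(4.7634) ≈ 13.56 dB
∠T = 0.00° − 64.47° = -64.47°

13.6 dB, -64.5°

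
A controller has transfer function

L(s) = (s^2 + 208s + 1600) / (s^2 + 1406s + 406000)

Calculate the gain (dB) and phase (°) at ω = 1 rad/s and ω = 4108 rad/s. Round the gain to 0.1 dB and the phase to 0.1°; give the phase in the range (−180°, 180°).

Substitute s = j1:
Numerator: (j1)^2 + 208(j1) + 1600 = 1599 + j208
Denominator: (j1)^2 + 1406(j1) + 406000 = 405999 + j1406
|N| = √(1599² + 208²) ≈ 1612.5, ∠N ≈ 7.41°
|D| = √(405999² + 1406²) ≈ 4.06e+05, ∠D ≈ 0.20°
|L| = 1612.5 / 4.06e+05 ≈ 0.0039717
Gain = 20 log₁₀(0.0039717) ≈ -48.02 dB
∠L = 7.41° − 0.20° = 7.21°

Substitute s = j4108:
Numerator: (j4108)^2 + 208(j4108) + 1600 = -16874064 + j854464
Denominator: (j4108)^2 + 1406(j4108) + 406000 = -16469664 + j5775848
|N| = √(16874064² + 854464²) ≈ 1.6896e+07, ∠N ≈ 177.10°
|D| = √(16469664² + 5775848²) ≈ 1.7453e+07, ∠D ≈ 160.67°
|L| = 1.6896e+07 / 1.7453e+07 ≈ 0.96809
Gain = 20 log₁₀(0.96809) ≈ -0.28 dB
∠L = 177.10° − 160.67° = 16.43°

ω = 1: -48.0 dB, 7.2°; ω = 4108: -0.3 dB, 16.4°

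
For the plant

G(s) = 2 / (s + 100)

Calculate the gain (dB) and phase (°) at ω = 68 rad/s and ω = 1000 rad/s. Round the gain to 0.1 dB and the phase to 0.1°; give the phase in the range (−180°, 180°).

At s = jω = j68:
pole (s+100): 100 + j68 → |·| = √(100²+68²) = √14624 ≈ 120.93, ∠ = arctan(68/100) ≈ 34.22°
|G| = 2 / 120.93 ≈ 0.016538
Gain = 20 log₁₀(0.016538) ≈ -35.63 dB
∠G = 0.00° − 34.22° = -34.22°

At s = jω = j1000:
pole (s+100): 100 + j1000 → |·| = √(100²+1000²) = √1010000 ≈ 1005, ∠ = arctan(1000/100) ≈ 84.29°
|G| = 2 / 1005 ≈ 0.00199
Gain = 20 log₁₀(0.00199) ≈ -54.02 dB
∠G = 0.00° − 84.29° = -84.29°

ω = 68: -35.6 dB, -34.2°; ω = 1000: -54.0 dB, -84.3°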